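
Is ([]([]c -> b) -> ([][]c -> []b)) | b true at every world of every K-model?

Valid in K

Tableau for the negation ~(([]([]c -> b) -> ([][]c -> []b)) | b):
1. ~(([]([]c -> b) -> ([][]c -> []b)) | b), 0
2. ~([]([]c -> b) -> ([][]c -> []b)), 0   [~|-rule on 1]
3. ~b, 0   [~|-rule on 1]
4. []([]c -> b), 0   [~->-rule on 2]
5. ~([][]c -> []b), 0   [~->-rule on 2]
6. [][]c, 0   [~->-rule on 5]
7. ~[]b, 0   [~->-rule on 5]
8. ~b, 1   [~[]-rule on 7: fresh world 1, 0R1]
9. []c -> b, 1   [[]-rule on 4 via 0R1]
10. []c, 1   [[]-rule on 6 via 0R1]
11. ~[]c, 1   [->-rule on 9 (branches; this branch)]
12. ~c, 2   [~[]-rule on 11: fresh world 2, 1R2]
13. c, 2   [[]-rule on 10 via 1R2]
Accessibility: 0R1, 1R2
Branch closes: c and ~c both at 2.
All branches of the negation close; one closing branch shown above.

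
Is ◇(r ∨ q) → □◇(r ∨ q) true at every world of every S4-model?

Tableau for the negation ¬(◇(r ∨ q) → □◇(r ∨ q)):
1. ¬(◇(r ∨ q) → □◇(r ∨ q)), u
2. ◇(r ∨ q), u
3. ¬□◇(r ∨ q), u
4. r ∨ q, v
5. q, v
6. ¬◇(r ∨ q), w
7. ¬(r ∨ q), w
8. ¬r, w
9. ¬q, w
Accessibility: uRu, uRv, uRw, vRv, wRw
The negation has an open branch (countermodel exists).

Not valid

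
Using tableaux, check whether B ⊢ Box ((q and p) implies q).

Valid

Tableau for the negation not Box ((q and p) implies q):
1. not Box ((q and p) implies q), 0
2. not ((q and p) implies q), 1
3. q and p, 1
4. not q, 1
5. q, 1
6. p, 1
Accessibility: 0R0, 0R1, 1R0, 1R1
Branch closes: q and not q both at 1.
All branches of the negation close; one closing branch shown above.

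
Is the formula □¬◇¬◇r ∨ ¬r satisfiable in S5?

Satisfiable

1. □¬◇¬◇r ∨ ¬r, w0
2. ¬r, w0   [∨-rule on 1 (branches; this branch)]
Accessibility: w0Rw0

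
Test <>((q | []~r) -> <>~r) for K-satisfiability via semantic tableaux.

1. <>((q | []~r) -> <>~r), w0
2. (q | []~r) -> <>~r, w1
3. <>~r, w1
4. ~r, w2
Accessibility: w0Rw1, w1Rw2

Satisfiable (open branch found)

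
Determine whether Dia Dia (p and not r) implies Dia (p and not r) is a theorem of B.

Invalid (countermodel exists)

Tableau for the negation not (Dia Dia (p and not r) implies Dia (p and not r)):
1. not (Dia Dia (p and not r) implies Dia (p and not r)), 0
2. Dia Dia (p and not r), 0
3. not Dia (p and not r), 0
4. not (p and not r), 0
5. r, 0
6. Dia (p and not r), 1
7. not (p and not r), 1
8. r, 1
9. p and not r, 2
10. p, 2
11. not r, 2
Accessibility: 0R0, 0R1, 1R0, 1R1, 1R2, 2R1, 2R2
The negation has an open branch (countermodel exists).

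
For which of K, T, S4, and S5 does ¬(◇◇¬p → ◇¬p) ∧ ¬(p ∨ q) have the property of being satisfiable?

K-tableau for the formula:
1. ¬(◇◇¬p → ◇¬p) ∧ ¬(p ∨ q), u
2. ¬(◇◇¬p → ◇¬p), u   [∧-rule on 1]
3. ¬(p ∨ q), u   [∧-rule on 1]
4. ◇◇¬p, u   [¬→-rule on 2]
5. ¬◇¬p, u   [¬→-rule on 2]
6. ¬p, u   [¬∨-rule on 3]
7. ¬q, u   [¬∨-rule on 3]
8. ◇¬p, v   [◇-rule on 4: fresh world v, uRv]
9. p, v   [¬◇-rule on 5 via uRv]
10. ¬p, w   [◇-rule on 8: fresh world w, vRw]
Accessibility: uRv, vRw
Complete open branch: satisfiable in K.
T-tableau for the formula:
1. ¬(◇◇¬p → ◇¬p) ∧ ¬(p ∨ q), u
2. ¬(◇◇¬p → ◇¬p), u   [∧-rule on 1]
3. ¬(p ∨ q), u   [∧-rule on 1]
4. ◇◇¬p, u   [¬→-rule on 2]
5. ¬◇¬p, u   [¬→-rule on 2]
6. ¬p, u   [¬∨-rule on 3]
7. ¬q, u   [¬∨-rule on 3]
8. p, u   [¬◇-rule on 5 via uRu]
Accessibility: uRu
Branch closes: p and ¬p both at u.
Every branch closes (one shown): unsatisfiable in T, hence also in S4, S5 (every S4/S5-frame is a T-frame).

K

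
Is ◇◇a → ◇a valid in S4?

Tableau for the negation ¬(◇◇a → ◇a):
1. ¬(◇◇a → ◇a), w0
2. ◇◇a, w0   [¬→-rule on 1]
3. ¬◇a, w0   [¬→-rule on 1]
4. ¬a, w0   [¬◇-rule on 3 via w0Rw0]
5. ◇a, w1   [◇-rule on 2: fresh world w1, w0Rw1]
6. ¬a, w1   [¬◇-rule on 3 via w0Rw1]
7. a, w2   [◇-rule on 5: fresh world w2, w1Rw2]
8. ¬a, w2   [¬◇-rule on 3 via w0Rw2]
Accessibility: w0Rw0, w0Rw1, w0Rw2, w1Rw1, w1Rw2, w2Rw2
Branch closes: a and ¬a both at w2.
All branches of the negation close; one closing branch shown above.

Valid in S4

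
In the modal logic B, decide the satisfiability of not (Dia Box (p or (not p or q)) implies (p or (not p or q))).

1. not (Dia Box (p or (not p or q)) implies (p or (not p or q))), w0
2. Dia Box (p or (not p or q)), w0
3. not (p or (not p or q)), w0
4. not p, w0
5. not (not p or q), w0
6. p, w0
7. not q, w0
Accessibility: w0Rw0
Branch closes: p and not p both at w0.
(One branch shown.) All branches close.

No, unsatisfiable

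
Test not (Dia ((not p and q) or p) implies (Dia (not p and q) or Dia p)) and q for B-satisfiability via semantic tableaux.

Unsatisfiable (every branch closes)

1. not (Dia ((not p and q) or p) implies (Dia (not p and q) or Dia p)) and q, u
2. not (Dia ((not p and q) or p) implies (Dia (not p and q) or Dia p)), u   [and-rule on 1]
3. q, u   [and-rule on 1]
4. Dia ((not p and q) or p), u   [neg-implies-rule on 2]
5. not (Dia (not p and q) or Dia p), u   [neg-implies-rule on 2]
6. not Dia (not p and q), u   [neg-or-rule on 5]
7. not Dia p, u   [neg-or-rule on 5]
8. not (not p and q), u   [neg-Dia-rule on 6 via uRu]
9. not p, u   [neg-Dia-rule on 7 via uRu]
10. not q, u   [neg-and-rule on 8 (branches; this branch)]
Accessibility: uRu
Branch closes: q and not q both at u.
Every branch closes; the branch above is one of them.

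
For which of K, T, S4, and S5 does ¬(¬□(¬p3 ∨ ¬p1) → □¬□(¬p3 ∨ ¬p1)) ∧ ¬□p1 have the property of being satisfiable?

K, T, S4

S4-tableau for the formula:
1. ¬(¬□(¬p3 ∨ ¬p1) → □¬□(¬p3 ∨ ¬p1)) ∧ ¬□p1, u
2. ¬(¬□(¬p3 ∨ ¬p1) → □¬□(¬p3 ∨ ¬p1)), u
3. ¬□p1, u
4. ¬□(¬p3 ∨ ¬p1), u
5. ¬□¬□(¬p3 ∨ ¬p1), u
6. ¬p1, v
7. ¬(¬p3 ∨ ¬p1), w
8. p3, w
9. p1, w
10. □(¬p3 ∨ ¬p1), x
11. ¬p3 ∨ ¬p1, x
12. ¬p1, x
Accessibility: uRu, uRv, uRw, uRx, vRv, wRw, xRx
Complete open branch: satisfiable in S4, hence also in K, T (this S4-model is also a K-model and a T-model).
S5-tableau for the formula:
1. ¬(¬□(¬p3 ∨ ¬p1) → □¬□(¬p3 ∨ ¬p1)) ∧ ¬□p1, u
2. ¬(¬□(¬p3 ∨ ¬p1) → □¬□(¬p3 ∨ ¬p1)), u
3. ¬□p1, u
4. ¬□(¬p3 ∨ ¬p1), u
5. ¬□¬□(¬p3 ∨ ¬p1), u
6. ¬p1, v
7. ¬(¬p3 ∨ ¬p1), w
8. p3, w
9. p1, w
10. □(¬p3 ∨ ¬p1), x
11. ¬p3 ∨ ¬p1, u
12. ¬p3 ∨ ¬p1, v
13. ¬p3 ∨ ¬p1, w
14. ¬p3 ∨ ¬p1, x
15. ¬p1, u
16. ¬p1, w
Accessibility: uRu, uRv, uRw, uRx, vRu, vRv, vRw, vRx, wRu, wRv, wRw, wRx, xRu, xRv, xRw, xRx
Branch closes: p1 and ¬p1 both at w.
Every branch closes (one shown): unsatisfiable in S5.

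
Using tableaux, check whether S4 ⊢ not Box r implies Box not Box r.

Tableau for the negation not (not Box r implies Box not Box r):
1. not (not Box r implies Box not Box r), 0
2. not Box r, 0
3. not Box not Box r, 0
4. not r, 1
5. Box r, 2
6. r, 2
Accessibility: 0R0, 0R1, 0R2, 1R1, 2R2
The negation has an open branch (countermodel exists).

Invalid (countermodel exists)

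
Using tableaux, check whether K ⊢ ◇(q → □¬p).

Not valid

Tableau for the negation ¬◇(q → □¬p):
1. ¬◇(q → □¬p), u
The negation has an open branch (countermodel exists).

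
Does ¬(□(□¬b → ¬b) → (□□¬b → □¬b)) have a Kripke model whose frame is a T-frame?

Unsatisfiable (every branch closes)

1. ¬(□(□¬b → ¬b) → (□□¬b → □¬b)), w0
2. □(□¬b → ¬b), w0   [¬→-rule on 1]
3. ¬(□□¬b → □¬b), w0   [¬→-rule on 1]
4. □□¬b, w0   [¬→-rule on 3]
5. ¬□¬b, w0   [¬→-rule on 3]
6. □¬b → ¬b, w0   [□-rule on 2 via w0Rw0]
7. □¬b, w0   [□-rule on 4 via w0Rw0]
8. ¬b, w0   [□-rule on 7 via w0Rw0]
9. b, w1   [¬□-rule on 5: fresh world w1, w0Rw1]
10. □¬b → ¬b, w1   [□-rule on 2 via w0Rw1]
11. □¬b, w1   [□-rule on 4 via w0Rw1]
12. ¬b, w1   [□-rule on 7 via w0Rw1]
Accessibility: w0Rw0, w0Rw1, w1Rw1
Branch closes: b and ¬b both at w1.
All branches of the tableau close; one closing branch shown above.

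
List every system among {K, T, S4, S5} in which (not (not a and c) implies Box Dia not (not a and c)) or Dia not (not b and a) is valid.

T, S4, S5

K-tableau for the negation not ((not (not a and c) implies Box Dia not (not a and c)) or Dia not (not b and a)):
1. not ((not (not a and c) implies Box Dia not (not a and c)) or Dia not (not b and a)), w0
2. not (not (not a and c) implies Box Dia not (not a and c)), w0
3. not Dia not (not b and a), w0
4. not (not a and c), w0
5. not Box Dia not (not a and c), w0
6. not c, w0
7. not Dia not (not a and c), w1
8. not b and a, w1
9. not b, w1
10. a, w1
Accessibility: w0Rw1
Complete open branch: countermodel on a K-frame, so not valid in K.
T-tableau for the negation not ((not (not a and c) implies Box Dia not (not a and c)) or Dia not (not b and a)):
1. not ((not (not a and c) implies Box Dia not (not a and c)) or Dia not (not b and a)), w0
2. not (not (not a and c) implies Box Dia not (not a and c)), w0
3. not Dia not (not b and a), w0
4. not (not a and c), w0
5. not Box Dia not (not a and c), w0
6. not b and a, w0
7. not b, w0
8. a, w0
9. not c, w0
10. not Dia not (not a and c), w1
11. not b and a, w1
12. not b, w1
13. a, w1
14. not a and c, w1
15. not a, w1
16. c, w1
Accessibility: w0Rw0, w0Rw1, w1Rw1
Branch closes: a and not a both at w1.
Every branch closes (one shown): valid in T, hence also in S4, S5 (every theorem of T is a theorem of S4 and S5).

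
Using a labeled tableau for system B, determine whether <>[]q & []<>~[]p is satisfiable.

Satisfiable

1. <>[]q & []<>~[]p, w0
2. <>[]q, w0
3. []<>~[]p, w0
4. <>~[]p, w0
5. []q, w1
6. <>~[]p, w1
7. q, w0
8. q, w1
9. ~[]p, w2
10. <>~[]p, w2
11. ~[]p, w3
12. q, w3
13. ~p, w4
14. ~[]p, w5
15. ~p, w6
16. ~p, w7
Accessibility: w0Rw0, w0Rw1, w0Rw2, w1Rw0, w1Rw1, w1Rw3, w2Rw0, w2Rw2, w2Rw4, w2Rw5, w3Rw1, w3Rw3, w3Rw6, w4Rw2, w4Rw4, w5Rw2, w5Rw5, w5Rw7, w6Rw3, w6Rw6, w7Rw5, w7Rw7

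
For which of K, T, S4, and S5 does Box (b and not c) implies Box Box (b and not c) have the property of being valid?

S4, S5

T-tableau for the negation not (Box (b and not c) implies Box Box (b and not c)):
1. not (Box (b and not c) implies Box Box (b and not c)), u
2. Box (b and not c), u
3. not Box Box (b and not c), u
4. b and not c, u
5. b, u
6. not c, u
7. not Box (b and not c), v
8. b and not c, v
9. b, v
10. not c, v
11. not (b and not c), w
12. c, w
Accessibility: uRu, uRv, vRv, vRw, wRw
Complete open branch: countermodel on a T-frame, so not valid in T, nor in K (the same frame is also a K-frame).
S4-tableau for the negation not (Box (b and not c) implies Box Box (b and not c)):
1. not (Box (b and not c) implies Box Box (b and not c)), u
2. Box (b and not c), u
3. not Box Box (b and not c), u
4. b and not c, u
5. b, u
6. not c, u
7. not Box (b and not c), v
8. b and not c, v
9. b, v
10. not c, v
11. not (b and not c), w
12. b and not c, w
13. b, w
14. not c, w
15. c, w
Accessibility: uRu, uRv, uRw, vRv, vRw, wRw
Branch closes: c and not c both at w.
Every branch closes (one shown): valid in S4, hence also in S5 (every theorem of S4 is a theorem of S5).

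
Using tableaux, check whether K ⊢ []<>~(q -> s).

Tableau for the negation ~[]<>~(q -> s):
1. ~[]<>~(q -> s), w0
2. ~<>~(q -> s), w1
Accessibility: w0Rw1
The negation has an open branch (countermodel exists).

Not valid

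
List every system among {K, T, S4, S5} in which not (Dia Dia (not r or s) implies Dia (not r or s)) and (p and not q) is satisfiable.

T-tableau for the formula:
1. not (Dia Dia (not r or s) implies Dia (not r or s)) and (p and not q), u
2. not (Dia Dia (not r or s) implies Dia (not r or s)), u
3. p and not q, u
4. Dia Dia (not r or s), u
5. not Dia (not r or s), u
6. p, u
7. not q, u
8. not (not r or s), u
9. r, u
10. not s, u
11. Dia (not r or s), v
12. not (not r or s), v
13. r, v
14. not s, v
15. not r or s, w
16. s, w
Accessibility: uRu, uRv, vRv, vRw, wRw
Complete open branch: satisfiable in T, hence also in K (this T-model is also a K-model).
S4-tableau for the formula:
1. not (Dia Dia (not r or s) implies Dia (not r or s)) and (p and not q), u
2. not (Dia Dia (not r or s) implies Dia (not r or s)), u
3. p and not q, u
4. Dia Dia (not r or s), u
5. not Dia (not r or s), u
6. p, u
7. not q, u
8. not (not r or s), u
9. r, u
10. not s, u
11. Dia (not r or s), v
12. not (not r or s), v
13. r, v
14. not s, v
15. not r or s, w
16. not (not r or s), w
17. r, w
18. not s, w
19. s, w
Accessibility: uRu, uRv, uRw, vRv, vRw, wRw
Branch closes: s and not s both at w.
Every branch closes (one shown): unsatisfiable in S4, hence also in S5 (every S5-frame is an S4-frame).

K, T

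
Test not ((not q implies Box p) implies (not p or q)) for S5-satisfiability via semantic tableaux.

Satisfiable

1. not ((not q implies Box p) implies (not p or q)), 0
2. not q implies Box p, 0   [neg-implies-rule on 1]
3. not (not p or q), 0   [neg-implies-rule on 1]
4. p, 0   [neg-or-rule on 3]
5. not q, 0   [neg-or-rule on 3]
6. Box p, 0   [implies-rule on 2 (branches; this branch)]
Accessibility: 0R0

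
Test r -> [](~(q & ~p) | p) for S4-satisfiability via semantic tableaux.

Satisfiable

1. r -> [](~(q & ~p) | p), 0
2. [](~(q & ~p) | p), 0
3. ~(q & ~p) | p, 0
4. p, 0
Accessibility: 0R0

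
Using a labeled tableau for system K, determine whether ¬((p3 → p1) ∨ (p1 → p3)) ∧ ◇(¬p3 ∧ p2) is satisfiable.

No, unsatisfiable

1. ¬((p3 → p1) ∨ (p1 → p3)) ∧ ◇(¬p3 ∧ p2), w0
2. ¬((p3 → p1) ∨ (p1 → p3)), w0
3. ◇(¬p3 ∧ p2), w0
4. ¬(p3 → p1), w0
5. ¬(p1 → p3), w0
6. p3, w0
7. ¬p1, w0
8. p1, w0
9. ¬p3, w0
Branch closes: p1 and ¬p1 both at w0.
All branches of the tableau close; one closing branch shown above.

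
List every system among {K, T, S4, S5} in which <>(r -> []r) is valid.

T, S4, S5

K-tableau for the negation ~<>(r -> []r):
1. ~<>(r -> []r), w0
Complete open branch: countermodel on a K-frame, so not valid in K.
T-tableau for the negation ~<>(r -> []r):
1. ~<>(r -> []r), w0
2. ~(r -> []r), w0
3. r, w0
4. ~[]r, w0
5. ~r, w1
6. ~(r -> []r), w1
7. r, w1
8. ~[]r, w1
Accessibility: w0Rw0, w0Rw1, w1Rw1
Branch closes: r and ~r both at w1.
Every branch closes (one shown): valid in T, hence also in S4, S5 (every theorem of T is a theorem of S4 and S5).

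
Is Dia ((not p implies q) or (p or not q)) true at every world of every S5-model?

Valid in S5

Tableau for the negation not Dia ((not p implies q) or (p or not q)):
1. not Dia ((not p implies q) or (p or not q)), u
2. not ((not p implies q) or (p or not q)), u
3. not (not p implies q), u
4. not (p or not q), u
5. not p, u
6. not q, u
7. q, u
Accessibility: uRu
Branch closes: q and not q both at u.
All branches of the negation close; one closing branch shown above.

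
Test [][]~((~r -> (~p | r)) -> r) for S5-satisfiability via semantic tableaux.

Yes, satisfiable

1. [][]~((~r -> (~p | r)) -> r), w0
2. []~((~r -> (~p | r)) -> r), w0   [[]-rule on 1 via w0Rw0]
3. ~((~r -> (~p | r)) -> r), w0   [[]-rule on 2 via w0Rw0]
4. ~r -> (~p | r), w0   [~->-rule on 3]
5. ~r, w0   [~->-rule on 3]
6. ~p | r, w0   [->-rule on 4 (branches; this branch)]
7. ~p, w0   [|-rule on 6 (branches; this branch)]
Accessibility: w0Rw0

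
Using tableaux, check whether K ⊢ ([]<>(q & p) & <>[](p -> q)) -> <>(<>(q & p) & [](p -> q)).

Yes, valid

Tableau for the negation ~(([]<>(q & p) & <>[](p -> q)) -> <>(<>(q & p) & [](p -> q))):
1. ~(([]<>(q & p) & <>[](p -> q)) -> <>(<>(q & p) & [](p -> q))), w0
2. []<>(q & p) & <>[](p -> q), w0
3. ~<>(<>(q & p) & [](p -> q)), w0
4. []<>(q & p), w0
5. <>[](p -> q), w0
6. [](p -> q), w1
7. ~(<>(q & p) & [](p -> q)), w1
8. <>(q & p), w1
9. ~[](p -> q), w1
10. q & p, w2
11. q, w2
12. p, w2
13. p -> q, w2
14. ~(p -> q), w3
15. p, w3
16. ~q, w3
17. p -> q, w3
18. q, w3
Accessibility: w0Rw1, w1Rw2, w1Rw3
Branch closes: q and ~q both at w3.
All branches of the negation close; one closing branch shown above.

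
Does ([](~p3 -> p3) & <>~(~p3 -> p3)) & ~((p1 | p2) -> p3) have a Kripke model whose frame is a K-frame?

Unsatisfiable (every branch closes)

1. ([](~p3 -> p3) & <>~(~p3 -> p3)) & ~((p1 | p2) -> p3), w0
2. [](~p3 -> p3) & <>~(~p3 -> p3), w0
3. ~((p1 | p2) -> p3), w0
4. [](~p3 -> p3), w0
5. <>~(~p3 -> p3), w0
6. p1 | p2, w0
7. ~p3, w0
8. p2, w0
9. ~(~p3 -> p3), w1
10. ~p3, w1
11. ~p3 -> p3, w1
12. p3, w1
Accessibility: w0Rw1
Branch closes: p3 and ~p3 both at w1.
All branches of the tableau close; one closing branch shown above.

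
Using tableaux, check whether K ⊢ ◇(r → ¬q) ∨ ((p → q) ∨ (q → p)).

Valid in K

Tableau for the negation ¬(◇(r → ¬q) ∨ ((p → q) ∨ (q → p))):
1. ¬(◇(r → ¬q) ∨ ((p → q) ∨ (q → p))), u
2. ¬◇(r → ¬q), u
3. ¬((p → q) ∨ (q → p)), u
4. ¬(p → q), u
5. ¬(q → p), u
6. p, u
7. ¬q, u
8. q, u
9. ¬p, u
Branch closes: q and ¬q both at u.
Every branch of the negation's tableau closes; the branch above is one of them.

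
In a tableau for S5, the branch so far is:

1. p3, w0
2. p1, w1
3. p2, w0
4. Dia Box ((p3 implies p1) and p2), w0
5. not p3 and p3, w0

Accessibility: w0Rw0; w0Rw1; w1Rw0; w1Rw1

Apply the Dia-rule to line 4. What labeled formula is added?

a fresh world w2 with w0Rw2, and Box ((p3 implies p1) and p2) at w2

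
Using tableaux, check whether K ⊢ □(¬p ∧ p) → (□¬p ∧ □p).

Tableau for the negation ¬(□(¬p ∧ p) → (□¬p ∧ □p)):
1. ¬(□(¬p ∧ p) → (□¬p ∧ □p)), w0
2. □(¬p ∧ p), w0
3. ¬(□¬p ∧ □p), w0
4. ¬□p, w0
5. ¬p, w1
6. ¬p ∧ p, w1
7. p, w1
Accessibility: w0Rw1
Branch closes: p and ¬p both at w1.
Every branch of the negation's tableau closes; the branch above is one of them.

Valid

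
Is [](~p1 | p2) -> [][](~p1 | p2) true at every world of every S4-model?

Tableau for the negation ~([](~p1 | p2) -> [][](~p1 | p2)):
1. ~([](~p1 | p2) -> [][](~p1 | p2)), 0
2. [](~p1 | p2), 0
3. ~[][](~p1 | p2), 0
4. ~p1 | p2, 0
5. p2, 0
6. ~[](~p1 | p2), 1
7. ~p1 | p2, 1
8. p2, 1
9. ~(~p1 | p2), 2
10. p1, 2
11. ~p2, 2
12. ~p1 | p2, 2
13. p2, 2
Accessibility: 0R0, 0R1, 0R2, 1R1, 1R2, 2R2
Branch closes: p2 and ~p2 both at 2.
Every branch of the negation's tableau closes; the branch above is one of them.

Valid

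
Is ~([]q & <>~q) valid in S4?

Valid

Tableau for the negation []q & <>~q:
1. []q & <>~q, w0
2. []q, w0
3. <>~q, w0
4. q, w0
5. ~q, w1
6. q, w1
Accessibility: w0Rw0, w0Rw1, w1Rw1
Branch closes: q and ~q both at w1.
Every branch of the negation's tableau closes; the branch above is one of them.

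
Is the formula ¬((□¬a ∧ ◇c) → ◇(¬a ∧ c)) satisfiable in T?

Unsatisfiable

1. ¬((□¬a ∧ ◇c) → ◇(¬a ∧ c)), u
2. □¬a ∧ ◇c, u
3. ¬◇(¬a ∧ c), u
4. □¬a, u
5. ◇c, u
6. ¬(¬a ∧ c), u
7. ¬a, u
8. ¬c, u
9. c, v
10. ¬(¬a ∧ c), v
11. ¬a, v
12. ¬c, v
Accessibility: uRu, uRv, vRv
Branch closes: c and ¬c both at v.
(One branch shown.) All branches close.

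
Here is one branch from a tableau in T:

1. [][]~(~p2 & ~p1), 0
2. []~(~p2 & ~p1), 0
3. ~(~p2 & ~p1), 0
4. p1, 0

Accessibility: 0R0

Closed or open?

No world carries both an atom and its negation.

Open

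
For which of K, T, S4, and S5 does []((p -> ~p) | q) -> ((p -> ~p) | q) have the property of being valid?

T-tableau for the negation ~([]((p -> ~p) | q) -> ((p -> ~p) | q)):
1. ~([]((p -> ~p) | q) -> ((p -> ~p) | q)), u
2. []((p -> ~p) | q), u   [~->-rule on 1]
3. ~((p -> ~p) | q), u   [~->-rule on 1]
4. ~(p -> ~p), u   [~|-rule on 3]
5. ~q, u   [~|-rule on 3]
6. p, u   [~->-rule on 4]
7. (p -> ~p) | q, u   [[]-rule on 2 via uRu]
8. p -> ~p, u   [|-rule on 7 (branches; this branch)]
9. ~p, u   [->-rule on 8 (branches; this branch)]
Accessibility: uRu
Branch closes: p and ~p both at u.
Every branch closes (one shown): valid in T, hence also in S4, S5 (every theorem of T is a theorem of S4 and S5).
K-tableau for the negation ~([]((p -> ~p) | q) -> ((p -> ~p) | q)):
1. ~([]((p -> ~p) | q) -> ((p -> ~p) | q)), u
2. []((p -> ~p) | q), u   [~->-rule on 1]
3. ~((p -> ~p) | q), u   [~->-rule on 1]
4. ~(p -> ~p), u   [~|-rule on 3]
5. ~q, u   [~|-rule on 3]
6. p, u   [~->-rule on 4]
Complete open branch: countermodel on a K-frame, so not valid in K.

T, S4, S5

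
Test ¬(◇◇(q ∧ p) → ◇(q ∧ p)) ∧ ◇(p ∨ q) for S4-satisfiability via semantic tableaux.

Unsatisfiable (every branch closes)

1. ¬(◇◇(q ∧ p) → ◇(q ∧ p)) ∧ ◇(p ∨ q), w0
2. ¬(◇◇(q ∧ p) → ◇(q ∧ p)), w0   [∧-rule on 1]
3. ◇(p ∨ q), w0   [∧-rule on 1]
4. ◇◇(q ∧ p), w0   [¬→-rule on 2]
5. ¬◇(q ∧ p), w0   [¬→-rule on 2]
6. ¬(q ∧ p), w0   [¬◇-rule on 5 via w0Rw0]
7. ¬p, w0   [¬∧-rule on 6 (branches; this branch)]
8. p ∨ q, w1   [◇-rule on 3: fresh world w1, w0Rw1]
9. ¬(q ∧ p), w1   [¬◇-rule on 5 via w0Rw1]
10. q, w1   [∨-rule on 8 (branches; this branch)]
11. ¬p, w1   [¬∧-rule on 9 (branches; this branch)]
12. ◇(q ∧ p), w2   [◇-rule on 4: fresh world w2, w0Rw2]
13. ¬(q ∧ p), w2   [¬◇-rule on 5 via w0Rw2]
14. ¬p, w2   [¬∧-rule on 13 (branches; this branch)]
15. q ∧ p, w3   [◇-rule on 12: fresh world w3, w2Rw3]
16. q, w3   [∧-rule on 15]
17. p, w3   [∧-rule on 15]
18. ¬(q ∧ p), w3   [¬◇-rule on 5 via w0Rw3]
19. ¬p, w3   [¬∧-rule on 18 (branches; this branch)]
Accessibility: w0Rw0, w0Rw1, w0Rw2, w0Rw3, w1Rw1, w2Rw2, w2Rw3, w3Rw3
Branch closes: p and ¬p both at w3.
(One branch shown.) All branches close.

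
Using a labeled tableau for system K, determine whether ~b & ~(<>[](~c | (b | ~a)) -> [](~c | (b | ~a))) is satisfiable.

Satisfiable (open branch found)

1. ~b & ~(<>[](~c | (b | ~a)) -> [](~c | (b | ~a))), w0
2. ~b, w0   [&-rule on 1]
3. ~(<>[](~c | (b | ~a)) -> [](~c | (b | ~a))), w0   [&-rule on 1]
4. <>[](~c | (b | ~a)), w0   [~->-rule on 3]
5. ~[](~c | (b | ~a)), w0   [~->-rule on 3]
6. [](~c | (b | ~a)), w1   [<>-rule on 4: fresh world w1, w0Rw1]
7. ~(~c | (b | ~a)), w2   [~[]-rule on 5: fresh world w2, w0Rw2]
8. c, w2   [~|-rule on 7]
9. ~(b | ~a), w2   [~|-rule on 7]
10. ~b, w2   [~|-rule on 9]
11. a, w2   [~|-rule on 9]
Accessibility: w0Rw1, w0Rw2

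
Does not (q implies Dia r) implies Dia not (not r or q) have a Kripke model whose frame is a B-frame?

1. not (q implies Dia r) implies Dia not (not r or q), 0
2. Dia not (not r or q), 0   [implies-rule on 1 (branches; this branch)]
3. not (not r or q), 1   [Dia-rule on 2: fresh world 1, 0R1]
4. r, 1   [neg-or-rule on 3]
5. not q, 1   [neg-or-rule on 3]
Accessibility: 0R0, 0R1, 1R0, 1R1

Satisfiable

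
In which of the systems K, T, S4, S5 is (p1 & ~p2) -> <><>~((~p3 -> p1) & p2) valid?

T-tableau for the negation ~((p1 & ~p2) -> <><>~((~p3 -> p1) & p2)):
1. ~((p1 & ~p2) -> <><>~((~p3 -> p1) & p2)), 0
2. p1 & ~p2, 0   [~->-rule on 1]
3. ~<><>~((~p3 -> p1) & p2), 0   [~->-rule on 1]
4. p1, 0   [&-rule on 2]
5. ~p2, 0   [&-rule on 2]
6. ~<>~((~p3 -> p1) & p2), 0   [~<>-rule on 3 via 0R0]
7. (~p3 -> p1) & p2, 0   [~<>-rule on 6 via 0R0]
8. ~p3 -> p1, 0   [&-rule on 7]
9. p2, 0   [&-rule on 7]
Accessibility: 0R0
Branch closes: p2 and ~p2 both at 0.
Every branch closes (one shown): valid in T, hence also in S4, S5 (every theorem of T is a theorem of S4 and S5).
K-tableau for the negation ~((p1 & ~p2) -> <><>~((~p3 -> p1) & p2)):
1. ~((p1 & ~p2) -> <><>~((~p3 -> p1) & p2)), 0
2. p1 & ~p2, 0   [~->-rule on 1]
3. ~<><>~((~p3 -> p1) & p2), 0   [~->-rule on 1]
4. p1, 0   [&-rule on 2]
5. ~p2, 0   [&-rule on 2]
Complete open branch: countermodel on a K-frame, so not valid in K.

T, S4, S5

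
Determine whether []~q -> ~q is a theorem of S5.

Tableau for the negation ~([]~q -> ~q):
1. ~([]~q -> ~q), w0
2. []~q, w0   [~->-rule on 1]
3. q, w0   [~->-rule on 1]
4. ~q, w0   [[]-rule on 2 via w0Rw0]
Accessibility: w0Rw0
Branch closes: q and ~q both at w0.
All branches of the negation close; one closing branch shown above.

Valid in S5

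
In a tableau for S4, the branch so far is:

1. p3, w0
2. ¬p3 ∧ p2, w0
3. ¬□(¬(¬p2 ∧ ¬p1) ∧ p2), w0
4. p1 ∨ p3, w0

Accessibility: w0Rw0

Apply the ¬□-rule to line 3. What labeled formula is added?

a fresh world w1 with w0Rw1, and ¬(¬(¬p2 ∧ ¬p1) ∧ p2) at w1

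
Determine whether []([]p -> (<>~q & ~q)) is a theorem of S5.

Not valid

Tableau for the negation ~[]([]p -> (<>~q & ~q)):
1. ~[]([]p -> (<>~q & ~q)), w0
2. ~([]p -> (<>~q & ~q)), w1
3. []p, w1
4. ~(<>~q & ~q), w1
5. p, w0
6. p, w1
7. q, w1
Accessibility: w0Rw0, w0Rw1, w1Rw0, w1Rw1
The negation has an open branch (countermodel exists).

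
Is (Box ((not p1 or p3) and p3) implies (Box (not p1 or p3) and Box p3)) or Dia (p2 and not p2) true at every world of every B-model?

Valid in B

Tableau for the negation not ((Box ((not p1 or p3) and p3) implies (Box (not p1 or p3) and Box p3)) or Dia (p2 and not p2)):
1. not ((Box ((not p1 or p3) and p3) implies (Box (not p1 or p3) and Box p3)) or Dia (p2 and not p2)), 0
2. not (Box ((not p1 or p3) and p3) implies (Box (not p1 or p3) and Box p3)), 0
3. not Dia (p2 and not p2), 0
4. Box ((not p1 or p3) and p3), 0
5. not (Box (not p1 or p3) and Box p3), 0
6. not (p2 and not p2), 0
7. (not p1 or p3) and p3, 0
8. not p1 or p3, 0
9. p3, 0
10. not Box (not p1 or p3), 0
11. p2, 0
12. not (not p1 or p3), 1
13. p1, 1
14. not p3, 1
15. not (p2 and not p2), 1
16. (not p1 or p3) and p3, 1
17. not p1 or p3, 1
18. p3, 1
Accessibility: 0R0, 0R1, 1R0, 1R1
Branch closes: p3 and not p3 both at 1.
All branches of the negation close; one closing branch shown above.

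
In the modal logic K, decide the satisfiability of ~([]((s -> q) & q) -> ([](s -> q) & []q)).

1. ~([]((s -> q) & q) -> ([](s -> q) & []q)), 0
2. []((s -> q) & q), 0
3. ~([](s -> q) & []q), 0
4. ~[](s -> q), 0
5. ~(s -> q), 1
6. s, 1
7. ~q, 1
8. (s -> q) & q, 1
9. s -> q, 1
10. q, 1
Accessibility: 0R1
Branch closes: q and ~q both at 1.
(One branch shown.) All branches close.

Unsatisfiable (every branch closes)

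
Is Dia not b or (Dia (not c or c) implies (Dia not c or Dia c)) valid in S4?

Yes, valid

Tableau for the negation not (Dia not b or (Dia (not c or c) implies (Dia not c or Dia c))):
1. not (Dia not b or (Dia (not c or c) implies (Dia not c or Dia c))), 0
2. not Dia not b, 0   [neg-or-rule on 1]
3. not (Dia (not c or c) implies (Dia not c or Dia c)), 0   [neg-or-rule on 1]
4. Dia (not c or c), 0   [neg-implies-rule on 3]
5. not (Dia not c or Dia c), 0   [neg-implies-rule on 3]
6. not Dia not c, 0   [neg-or-rule on 5]
7. not Dia c, 0   [neg-or-rule on 5]
8. b, 0   [neg-Dia-rule on 2 via 0R0]
9. c, 0   [neg-Dia-rule on 6 via 0R0]
10. not c, 0   [neg-Dia-rule on 7 via 0R0]
Accessibility: 0R0
Branch closes: c and not c both at 0.
Every branch of the negation's tableau closes; the branch above is one of them.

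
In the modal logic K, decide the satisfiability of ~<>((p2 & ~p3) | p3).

1. ~<>((p2 & ~p3) | p3), u

Satisfiable (open branch found)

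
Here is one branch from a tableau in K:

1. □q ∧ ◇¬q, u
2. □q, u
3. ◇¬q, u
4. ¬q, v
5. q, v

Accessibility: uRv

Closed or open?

Both q and ¬q appear at v.

Yes, closed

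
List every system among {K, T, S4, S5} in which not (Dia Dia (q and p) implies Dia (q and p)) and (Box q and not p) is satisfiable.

K, T

T-tableau for the formula:
1. not (Dia Dia (q and p) implies Dia (q and p)) and (Box q and not p), 0
2. not (Dia Dia (q and p) implies Dia (q and p)), 0   [and-rule on 1]
3. Box q and not p, 0   [and-rule on 1]
4. Dia Dia (q and p), 0   [neg-implies-rule on 2]
5. not Dia (q and p), 0   [neg-implies-rule on 2]
6. Box q, 0   [and-rule on 3]
7. not p, 0   [and-rule on 3]
8. not (q and p), 0   [neg-Dia-rule on 5 via 0R0]
9. q, 0   [Box-rule on 6 via 0R0]
10. Dia (q and p), 1   [Dia-rule on 4: fresh world 1, 0R1]
11. not (q and p), 1   [neg-Dia-rule on 5 via 0R1]
12. q, 1   [Box-rule on 6 via 0R1]
13. not p, 1   [neg-and-rule on 11 (branches; this branch)]
14. q and p, 2   [Dia-rule on 10: fresh world 2, 1R2]
15. q, 2   [and-rule on 14]
16. p, 2   [and-rule on 14]
Accessibility: 0R0, 0R1, 1R1, 1R2, 2R2
Complete open branch: satisfiable in T, hence also in K (this T-model is also a K-model).
S4-tableau for the formula:
1. not (Dia Dia (q and p) implies Dia (q and p)) and (Box q and not p), 0
2. not (Dia Dia (q and p) implies Dia (q and p)), 0   [and-rule on 1]
3. Box q and not p, 0   [and-rule on 1]
4. Dia Dia (q and p), 0   [neg-implies-rule on 2]
5. not Dia (q and p), 0   [neg-implies-rule on 2]
6. Box q, 0   [and-rule on 3]
7. not p, 0   [and-rule on 3]
8. not (q and p), 0   [neg-Dia-rule on 5 via 0R0]
9. q, 0   [Box-rule on 6 via 0R0]
10. Dia (q and p), 1   [Dia-rule on 4: fresh world 1, 0R1]
11. not (q and p), 1   [neg-Dia-rule on 5 via 0R1]
12. q, 1   [Box-rule on 6 via 0R1]
13. not p, 1   [neg-and-rule on 11 (branches; this branch)]
14. q and p, 2   [Dia-rule on 10: fresh world 2, 1R2]
15. q, 2   [and-rule on 14]
16. p, 2   [and-rule on 14]
17. not (q and p), 2   [neg-Dia-rule on 5 via 0R2]
18. not p, 2   [neg-and-rule on 17 (branches; this branch)]
Accessibility: 0R0, 0R1, 0R2, 1R1, 1R2, 2R2
Branch closes: p and not p both at 2.
Every branch closes (one shown): unsatisfiable in S4, hence also in S5 (every S5-frame is an S4-frame).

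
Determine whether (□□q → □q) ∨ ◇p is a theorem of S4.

Valid

Tableau for the negation ¬((□□q → □q) ∨ ◇p):
1. ¬((□□q → □q) ∨ ◇p), 0
2. ¬(□□q → □q), 0   [¬∨-rule on 1]
3. ¬◇p, 0   [¬∨-rule on 1]
4. □□q, 0   [¬→-rule on 2]
5. ¬□q, 0   [¬→-rule on 2]
6. ¬p, 0   [¬◇-rule on 3 via 0R0]
7. □q, 0   [□-rule on 4 via 0R0]
8. q, 0   [□-rule on 7 via 0R0]
9. ¬q, 1   [¬□-rule on 5: fresh world 1, 0R1]
10. ¬p, 1   [¬◇-rule on 3 via 0R1]
11. □q, 1   [□-rule on 4 via 0R1]
12. q, 1   [□-rule on 7 via 0R1]
Accessibility: 0R0, 0R1, 1R1
Branch closes: q and ¬q both at 1.
All branches of the negation close; one closing branch shown above.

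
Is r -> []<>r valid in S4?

Not valid

Tableau for the negation ~(r -> []<>r):
1. ~(r -> []<>r), u
2. r, u
3. ~[]<>r, u
4. ~<>r, v
5. ~r, v
Accessibility: uRu, uRv, vRv
The negation has an open branch (countermodel exists).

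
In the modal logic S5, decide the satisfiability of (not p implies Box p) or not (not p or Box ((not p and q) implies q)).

Satisfiable (open branch found)

1. (not p implies Box p) or not (not p or Box ((not p and q) implies q)), 0
2. not p implies Box p, 0
3. Box p, 0
4. p, 0
Accessibility: 0R0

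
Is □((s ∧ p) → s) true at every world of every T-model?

Valid

Tableau for the negation ¬□((s ∧ p) → s):
1. ¬□((s ∧ p) → s), u
2. ¬((s ∧ p) → s), v   [¬□-rule on 1: fresh world v, uRv]
3. s ∧ p, v   [¬→-rule on 2]
4. ¬s, v   [¬→-rule on 2]
5. s, v   [∧-rule on 3]
6. p, v   [∧-rule on 3]
Accessibility: uRu, uRv, vRv
Branch closes: s and ¬s both at v.
Every branch of the negation's tableau closes; the branch above is one of them.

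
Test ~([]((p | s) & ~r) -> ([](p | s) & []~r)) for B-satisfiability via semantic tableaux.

1. ~([]((p | s) & ~r) -> ([](p | s) & []~r)), u
2. []((p | s) & ~r), u
3. ~([](p | s) & []~r), u
4. (p | s) & ~r, u
5. p | s, u
6. ~r, u
7. ~[](p | s), u
8. s, u
9. ~(p | s), v
10. ~p, v
11. ~s, v
12. (p | s) & ~r, v
13. p | s, v
14. ~r, v
15. s, v
Accessibility: uRu, uRv, vRu, vRv
Branch closes: s and ~s both at v.
Every branch closes; the branch above is one of them.

No, unsatisfiable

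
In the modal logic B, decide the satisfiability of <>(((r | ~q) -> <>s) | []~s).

Satisfiable

1. <>(((r | ~q) -> <>s) | []~s), u
2. ((r | ~q) -> <>s) | []~s, v
3. []~s, v
4. ~s, u
5. ~s, v
Accessibility: uRu, uRv, vRu, vRv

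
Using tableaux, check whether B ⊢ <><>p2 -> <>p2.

Invalid (countermodel exists)

Tableau for the negation ~(<><>p2 -> <>p2):
1. ~(<><>p2 -> <>p2), u
2. <><>p2, u
3. ~<>p2, u
4. ~p2, u
5. <>p2, v
6. ~p2, v
7. p2, w
Accessibility: uRu, uRv, vRu, vRv, vRw, wRv, wRw
The negation has an open branch (countermodel exists).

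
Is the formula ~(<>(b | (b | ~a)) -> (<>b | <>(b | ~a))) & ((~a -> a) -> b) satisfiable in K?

Unsatisfiable

1. ~(<>(b | (b | ~a)) -> (<>b | <>(b | ~a))) & ((~a -> a) -> b), w0
2. ~(<>(b | (b | ~a)) -> (<>b | <>(b | ~a))), w0
3. (~a -> a) -> b, w0
4. <>(b | (b | ~a)), w0
5. ~(<>b | <>(b | ~a)), w0
6. ~<>b, w0
7. ~<>(b | ~a), w0
8. ~(~a -> a), w0
9. ~a, w0
10. b | (b | ~a), w1
11. ~b, w1
12. ~(b | ~a), w1
13. a, w1
14. b | ~a, w1
15. ~a, w1
Accessibility: w0Rw1
Branch closes: a and ~a both at w1.
(One branch shown.) All branches close.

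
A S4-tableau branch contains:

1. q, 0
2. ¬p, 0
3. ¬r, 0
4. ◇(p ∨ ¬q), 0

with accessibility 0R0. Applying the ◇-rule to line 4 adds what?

a fresh world 1 with 0R1, and p ∨ ¬q at 1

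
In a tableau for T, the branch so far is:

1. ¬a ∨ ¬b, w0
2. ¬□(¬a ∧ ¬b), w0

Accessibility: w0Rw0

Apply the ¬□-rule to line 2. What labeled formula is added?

a fresh world w1 with w0Rw1, and ¬(¬a ∧ ¬b) at w1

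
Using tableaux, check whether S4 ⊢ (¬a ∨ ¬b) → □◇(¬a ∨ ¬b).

Invalid (countermodel exists)

Tableau for the negation ¬((¬a ∨ ¬b) → □◇(¬a ∨ ¬b)):
1. ¬((¬a ∨ ¬b) → □◇(¬a ∨ ¬b)), u
2. ¬a ∨ ¬b, u   [¬→-rule on 1]
3. ¬□◇(¬a ∨ ¬b), u   [¬→-rule on 1]
4. ¬b, u   [∨-rule on 2 (branches; this branch)]
5. ¬◇(¬a ∨ ¬b), v   [¬□-rule on 3: fresh world v, uRv]
6. ¬(¬a ∨ ¬b), v   [¬◇-rule on 5 via vRv]
7. a, v   [¬∨-rule on 6]
8. b, v   [¬∨-rule on 6]
Accessibility: uRu, uRv, vRv
The negation has an open branch (countermodel exists).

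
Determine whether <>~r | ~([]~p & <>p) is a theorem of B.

Valid in B

Tableau for the negation ~(<>~r | ~([]~p & <>p)):
1. ~(<>~r | ~([]~p & <>p)), w0
2. ~<>~r, w0
3. []~p & <>p, w0
4. []~p, w0
5. <>p, w0
6. r, w0
7. ~p, w0
8. p, w1
9. r, w1
10. ~p, w1
Accessibility: w0Rw0, w0Rw1, w1Rw0, w1Rw1
Branch closes: p and ~p both at w1.
All branches of the negation close; one closing branch shown above.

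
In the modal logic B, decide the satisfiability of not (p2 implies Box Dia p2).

Unsatisfiable (every branch closes)

1. not (p2 implies Box Dia p2), u
2. p2, u
3. not Box Dia p2, u
4. not Dia p2, v
5. not p2, u
Accessibility: uRu, uRv, vRu, vRv
Branch closes: p2 and not p2 both at u.
Every branch closes; the branch above is one of them.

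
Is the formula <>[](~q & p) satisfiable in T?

1. <>[](~q & p), 0
2. [](~q & p), 1
3. ~q & p, 1
4. ~q, 1
5. p, 1
Accessibility: 0R0, 0R1, 1R1

Satisfiable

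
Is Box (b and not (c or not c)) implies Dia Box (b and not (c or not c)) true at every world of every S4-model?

Tableau for the negation not (Box (b and not (c or not c)) implies Dia Box (b and not (c or not c))):
1. not (Box (b and not (c or not c)) implies Dia Box (b and not (c or not c))), 0
2. Box (b and not (c or not c)), 0   [neg-implies-rule on 1]
3. not Dia Box (b and not (c or not c)), 0   [neg-implies-rule on 1]
4. b and not (c or not c), 0   [Box-rule on 2 via 0R0]
5. b, 0   [and-rule on 4]
6. not (c or not c), 0   [and-rule on 4]
7. not c, 0   [neg-or-rule on 6]
8. c, 0   [neg-or-rule on 6]
Accessibility: 0R0
Branch closes: c and not c both at 0.
Every branch of the negation's tableau closes; the branch above is one of them.

Valid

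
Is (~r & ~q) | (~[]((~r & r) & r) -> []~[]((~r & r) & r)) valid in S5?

Valid

Tableau for the negation ~((~r & ~q) | (~[]((~r & r) & r) -> []~[]((~r & r) & r))):
1. ~((~r & ~q) | (~[]((~r & r) & r) -> []~[]((~r & r) & r))), 0
2. ~(~r & ~q), 0   [~|-rule on 1]
3. ~(~[]((~r & r) & r) -> []~[]((~r & r) & r)), 0   [~|-rule on 1]
4. ~[]((~r & r) & r), 0   [~->-rule on 3]
5. ~[]~[]((~r & r) & r), 0   [~->-rule on 3]
6. q, 0   [~&-rule on 2 (branches; this branch)]
7. ~((~r & r) & r), 1   [~[]-rule on 4: fresh world 1, 0R1]
8. ~(~r & r), 1   [~&-rule on 7 (branches; this branch)]
9. ~r, 1   [~&-rule on 8 (branches; this branch)]
10. []((~r & r) & r), 2   [~[]-rule on 5: fresh world 2, 0R2]
11. (~r & r) & r, 0   [[]-rule on 10 via 2R0]
12. ~r & r, 0   [&-rule on 11]
13. r, 0   [&-rule on 11]
14. ~r, 0   [&-rule on 12]
Accessibility: 0R0, 0R1, 0R2, 1R0, 1R1, 1R2, 2R0, 2R1, 2R2
Branch closes: r and ~r both at 0.
Every branch of the negation's tableau closes; the branch above is one of them.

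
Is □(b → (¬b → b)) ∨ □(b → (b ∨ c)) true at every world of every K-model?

Tableau for the negation ¬(□(b → (¬b → b)) ∨ □(b → (b ∨ c))):
1. ¬(□(b → (¬b → b)) ∨ □(b → (b ∨ c))), 0
2. ¬□(b → (¬b → b)), 0
3. ¬□(b → (b ∨ c)), 0
4. ¬(b → (¬b → b)), 1
5. b, 1
6. ¬(¬b → b), 1
7. ¬b, 1
Accessibility: 0R1
Branch closes: b and ¬b both at 1.
Every branch of the negation's tableau closes; the branch above is one of them.

Valid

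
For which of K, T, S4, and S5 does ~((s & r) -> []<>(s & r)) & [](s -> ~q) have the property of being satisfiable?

K, T, S4

S4-tableau for the formula:
1. ~((s & r) -> []<>(s & r)) & [](s -> ~q), 0
2. ~((s & r) -> []<>(s & r)), 0
3. [](s -> ~q), 0
4. s & r, 0
5. ~[]<>(s & r), 0
6. s, 0
7. r, 0
8. s -> ~q, 0
9. ~q, 0
10. ~<>(s & r), 1
11. s -> ~q, 1
12. ~(s & r), 1
13. ~q, 1
14. ~r, 1
Accessibility: 0R0, 0R1, 1R1
Complete open branch: satisfiable in S4, hence also in K, T (this S4-model is also a K-model and a T-model).
S5-tableau for the formula:
1. ~((s & r) -> []<>(s & r)) & [](s -> ~q), 0
2. ~((s & r) -> []<>(s & r)), 0
3. [](s -> ~q), 0
4. s & r, 0
5. ~[]<>(s & r), 0
6. s, 0
7. r, 0
8. s -> ~q, 0
9. ~q, 0
10. ~<>(s & r), 1
11. s -> ~q, 1
12. ~(s & r), 0
13. ~(s & r), 1
14. ~q, 1
15. ~r, 0
Accessibility: 0R0, 0R1, 1R0, 1R1
Branch closes: r and ~r both at 0.
Every branch closes (one shown): unsatisfiable in S5.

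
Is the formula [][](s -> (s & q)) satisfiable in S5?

Yes, satisfiable

1. [][](s -> (s & q)), u
2. [](s -> (s & q)), u
3. s -> (s & q), u
4. s & q, u
5. s, u
6. q, u
Accessibility: uRu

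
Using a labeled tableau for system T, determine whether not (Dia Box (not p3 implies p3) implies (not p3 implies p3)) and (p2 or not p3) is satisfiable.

1. not (Dia Box (not p3 implies p3) implies (not p3 implies p3)) and (p2 or not p3), w0
2. not (Dia Box (not p3 implies p3) implies (not p3 implies p3)), w0
3. p2 or not p3, w0
4. Dia Box (not p3 implies p3), w0
5. not (not p3 implies p3), w0
6. not p3, w0
7. Box (not p3 implies p3), w1
8. not p3 implies p3, w1
9. p3, w1
Accessibility: w0Rw0, w0Rw1, w1Rw1

Satisfiable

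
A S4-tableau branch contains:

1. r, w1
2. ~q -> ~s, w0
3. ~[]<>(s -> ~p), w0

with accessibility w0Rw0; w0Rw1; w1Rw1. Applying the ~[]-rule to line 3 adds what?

a fresh world w2 with w0Rw2, and ~<>(s -> ~p) at w2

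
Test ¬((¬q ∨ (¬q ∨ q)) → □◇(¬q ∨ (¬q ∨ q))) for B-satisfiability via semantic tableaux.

1. ¬((¬q ∨ (¬q ∨ q)) → □◇(¬q ∨ (¬q ∨ q))), w0
2. ¬q ∨ (¬q ∨ q), w0
3. ¬□◇(¬q ∨ (¬q ∨ q)), w0
4. ¬q ∨ q, w0
5. q, w0
6. ¬◇(¬q ∨ (¬q ∨ q)), w1
7. ¬(¬q ∨ (¬q ∨ q)), w0
8. ¬(¬q ∨ q), w0
9. ¬q, w0
Accessibility: w0Rw0, w0Rw1, w1Rw0, w1Rw1
Branch closes: q and ¬q both at w0.
(One branch shown.) All branches close.

No, unsatisfiable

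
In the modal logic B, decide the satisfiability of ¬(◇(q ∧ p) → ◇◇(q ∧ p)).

1. ¬(◇(q ∧ p) → ◇◇(q ∧ p)), 0
2. ◇(q ∧ p), 0
3. ¬◇◇(q ∧ p), 0
4. ¬◇(q ∧ p), 0
5. ¬(q ∧ p), 0
6. ¬p, 0
7. q ∧ p, 1
8. q, 1
9. p, 1
10. ¬◇(q ∧ p), 1
11. ¬(q ∧ p), 1
12. ¬p, 1
Accessibility: 0R0, 0R1, 1R0, 1R1
Branch closes: p and ¬p both at 1.
All branches of the tableau close; one closing branch shown above.

Unsatisfiable (every branch closes)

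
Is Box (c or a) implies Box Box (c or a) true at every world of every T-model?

Tableau for the negation not (Box (c or a) implies Box Box (c or a)):
1. not (Box (c or a) implies Box Box (c or a)), w0
2. Box (c or a), w0
3. not Box Box (c or a), w0
4. c or a, w0
5. a, w0
6. not Box (c or a), w1
7. c or a, w1
8. a, w1
9. not (c or a), w2
10. not c, w2
11. not a, w2
Accessibility: w0Rw0, w0Rw1, w1Rw1, w1Rw2, w2Rw2
The negation has an open branch (countermodel exists).

Invalid (countermodel exists)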